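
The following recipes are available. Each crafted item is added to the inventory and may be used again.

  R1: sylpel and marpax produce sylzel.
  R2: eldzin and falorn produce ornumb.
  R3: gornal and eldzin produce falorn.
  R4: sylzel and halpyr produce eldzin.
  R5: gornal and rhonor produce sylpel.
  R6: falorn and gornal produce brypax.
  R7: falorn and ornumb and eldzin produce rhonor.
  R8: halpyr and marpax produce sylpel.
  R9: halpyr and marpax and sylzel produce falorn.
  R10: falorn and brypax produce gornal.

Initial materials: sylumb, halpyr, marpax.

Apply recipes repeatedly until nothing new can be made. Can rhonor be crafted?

Yes

Using R8, halpyr and marpax make sylpel.
sylpel and marpax → sylzel (R1).
sylzel and halpyr → eldzin (R4).
Using R9, halpyr, marpax, and sylzel make falorn.
eldzin and falorn → ornumb (R2).
Using R7, falorn, ornumb, and eldzin make rhonor.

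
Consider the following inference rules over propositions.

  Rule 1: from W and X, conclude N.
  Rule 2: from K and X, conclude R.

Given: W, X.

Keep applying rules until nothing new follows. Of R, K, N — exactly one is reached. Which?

N

From W and X, Rule 1 gives N.
R would need K and X (Rule 2), but K is never established. No rule produces K, and it is not given.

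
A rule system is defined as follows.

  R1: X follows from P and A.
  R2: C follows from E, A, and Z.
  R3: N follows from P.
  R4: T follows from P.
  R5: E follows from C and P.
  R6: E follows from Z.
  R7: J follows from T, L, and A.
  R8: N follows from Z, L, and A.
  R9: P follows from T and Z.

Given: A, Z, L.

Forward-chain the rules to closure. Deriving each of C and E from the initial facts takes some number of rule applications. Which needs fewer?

E

E: Z holds, so E follows (R6). [1 rule application]
C: From Z, R6 gives E. From E, A, and Z, R2 gives C. [2 rule applications]
E needs fewer.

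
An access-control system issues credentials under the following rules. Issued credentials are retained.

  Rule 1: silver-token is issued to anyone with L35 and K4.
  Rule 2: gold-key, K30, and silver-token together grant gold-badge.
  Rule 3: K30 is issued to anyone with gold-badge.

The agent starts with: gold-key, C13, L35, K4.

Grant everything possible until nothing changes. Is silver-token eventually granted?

Yes

Holding L35 and K4 grants silver-token (Rule 1).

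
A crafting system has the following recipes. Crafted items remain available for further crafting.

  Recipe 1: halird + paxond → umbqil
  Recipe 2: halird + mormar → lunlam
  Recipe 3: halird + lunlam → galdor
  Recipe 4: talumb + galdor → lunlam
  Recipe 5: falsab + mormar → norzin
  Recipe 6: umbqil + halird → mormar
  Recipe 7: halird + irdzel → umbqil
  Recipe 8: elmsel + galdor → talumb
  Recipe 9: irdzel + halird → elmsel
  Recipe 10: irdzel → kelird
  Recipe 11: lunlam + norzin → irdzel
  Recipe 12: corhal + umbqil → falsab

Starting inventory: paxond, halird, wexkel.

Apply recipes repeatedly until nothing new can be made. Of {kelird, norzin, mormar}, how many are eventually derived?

Using Recipe 1, halird and paxond make umbqil.
Using Recipe 6, umbqil and halird make mormar.
kelird would need irdzel (Recipe 10), but irdzel is never obtained.
norzin would need falsab and mormar (Recipe 5), but falsab is never obtained.
mormar: reached.
Reached: mormar — 1 of the 3.

1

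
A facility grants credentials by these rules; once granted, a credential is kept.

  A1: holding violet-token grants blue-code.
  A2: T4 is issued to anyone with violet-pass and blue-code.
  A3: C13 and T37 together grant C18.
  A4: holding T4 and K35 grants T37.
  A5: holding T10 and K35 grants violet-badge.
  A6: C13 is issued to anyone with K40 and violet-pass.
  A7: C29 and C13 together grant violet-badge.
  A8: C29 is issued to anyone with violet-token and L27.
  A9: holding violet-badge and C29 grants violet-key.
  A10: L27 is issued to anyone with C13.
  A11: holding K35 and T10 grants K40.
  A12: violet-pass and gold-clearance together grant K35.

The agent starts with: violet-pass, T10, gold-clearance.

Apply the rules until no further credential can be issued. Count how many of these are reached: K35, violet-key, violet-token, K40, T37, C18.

2

Holding violet-pass and gold-clearance grants K35 (A12).
Holding K35 and T10 grants K40 (A11).
K35: reached.
violet-key would need violet-badge and C29 (A9), but C29 is never granted.
No rule produces violet-token, and it is not given.
K40: reached.
T37 would need T4 and K35 (A4), but T4 is never granted.
C18 would need C13 and T37 (A3), but T37 is never granted.
Reached: K35 and K40 — 2 of the 6.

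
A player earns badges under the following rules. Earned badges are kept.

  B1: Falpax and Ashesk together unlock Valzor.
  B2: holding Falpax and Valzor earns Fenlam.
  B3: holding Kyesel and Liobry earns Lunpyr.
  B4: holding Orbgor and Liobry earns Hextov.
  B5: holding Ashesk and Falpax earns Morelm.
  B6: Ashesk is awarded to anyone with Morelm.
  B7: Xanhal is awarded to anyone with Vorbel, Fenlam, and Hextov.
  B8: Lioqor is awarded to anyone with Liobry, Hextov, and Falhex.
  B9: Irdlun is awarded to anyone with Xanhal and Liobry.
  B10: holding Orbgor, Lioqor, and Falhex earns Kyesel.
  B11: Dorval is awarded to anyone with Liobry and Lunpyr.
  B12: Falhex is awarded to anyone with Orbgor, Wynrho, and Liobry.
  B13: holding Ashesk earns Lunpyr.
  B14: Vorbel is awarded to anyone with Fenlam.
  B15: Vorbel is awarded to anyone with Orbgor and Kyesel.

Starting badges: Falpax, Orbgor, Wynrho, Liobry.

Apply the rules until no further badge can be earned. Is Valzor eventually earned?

Valzor would need Falpax and Ashesk (B1), but Ashesk is never earned.

No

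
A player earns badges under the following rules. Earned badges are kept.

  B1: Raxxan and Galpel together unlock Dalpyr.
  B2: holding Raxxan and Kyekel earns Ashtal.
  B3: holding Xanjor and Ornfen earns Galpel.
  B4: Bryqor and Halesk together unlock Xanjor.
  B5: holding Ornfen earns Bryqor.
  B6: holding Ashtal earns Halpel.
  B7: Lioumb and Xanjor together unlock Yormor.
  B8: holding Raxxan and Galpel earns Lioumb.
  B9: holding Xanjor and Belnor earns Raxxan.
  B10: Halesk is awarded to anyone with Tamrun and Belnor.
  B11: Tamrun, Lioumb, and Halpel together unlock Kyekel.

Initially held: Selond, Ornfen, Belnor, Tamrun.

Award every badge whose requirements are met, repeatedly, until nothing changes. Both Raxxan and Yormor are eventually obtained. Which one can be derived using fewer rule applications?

Raxxan: With Ornfen, Bryqor is earned (B5). With Tamrun and Belnor, Halesk is earned (B10). With Bryqor and Halesk, Xanjor is earned (B4). With Xanjor and Belnor, Raxxan is earned (B9). [4 rule applications]
Yormor: With Ornfen, Bryqor is earned (B5). With Tamrun and Belnor, Halesk is earned (B10). With Bryqor and Halesk, Xanjor is earned (B4). With Xanjor and Ornfen, Galpel is earned (B3). With Xanjor and Belnor, Raxxan is earned (B9). With Raxxan and Galpel, Lioumb is earned (B8). With Lioumb and Xanjor, Yormor is earned (B7). [7 rule applications]
Raxxan needs fewer.

Raxxan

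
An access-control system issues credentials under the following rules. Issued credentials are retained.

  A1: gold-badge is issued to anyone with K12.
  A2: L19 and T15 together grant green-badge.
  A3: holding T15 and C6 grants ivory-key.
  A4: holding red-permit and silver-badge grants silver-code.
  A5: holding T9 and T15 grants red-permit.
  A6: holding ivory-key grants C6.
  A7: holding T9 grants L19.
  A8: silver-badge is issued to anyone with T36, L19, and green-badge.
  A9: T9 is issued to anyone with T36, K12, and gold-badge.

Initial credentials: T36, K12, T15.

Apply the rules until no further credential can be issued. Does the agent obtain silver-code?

Holding K12 grants gold-badge (A1).
Holding T36, K12, and gold-badge grants T9 (A9).
Holding T9 grants L19 (A7).
Holding T9 and T15 grants red-permit (A5).
Holding L19 and T15 grants green-badge (A2).
Holding T36, L19, and green-badge grants silver-badge (A8).
Holding red-permit and silver-badge grants silver-code (A4).

Yes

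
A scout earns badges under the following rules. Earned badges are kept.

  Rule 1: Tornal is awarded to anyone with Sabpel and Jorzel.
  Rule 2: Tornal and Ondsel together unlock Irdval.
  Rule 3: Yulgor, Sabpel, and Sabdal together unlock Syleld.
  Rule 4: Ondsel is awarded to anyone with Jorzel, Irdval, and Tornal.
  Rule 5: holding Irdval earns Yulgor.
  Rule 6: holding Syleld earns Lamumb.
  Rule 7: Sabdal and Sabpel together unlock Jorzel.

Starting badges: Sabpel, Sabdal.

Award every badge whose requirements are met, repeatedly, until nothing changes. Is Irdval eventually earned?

Irdval would need Tornal and Ondsel (Rule 2), but Ondsel is never earned.

No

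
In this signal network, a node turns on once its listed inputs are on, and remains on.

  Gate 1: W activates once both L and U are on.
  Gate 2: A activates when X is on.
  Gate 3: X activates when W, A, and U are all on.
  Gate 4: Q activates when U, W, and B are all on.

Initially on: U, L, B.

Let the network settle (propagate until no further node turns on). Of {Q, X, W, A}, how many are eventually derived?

2

Gate 1: L and U on → W on.
U, W, and B are on, so Q activates (Gate 4).
Q: reached.
X would need W, A, and U (Gate 3), but A never turns on.
W: reached.
A would need X (Gate 2), but X never turns on.
Reached: Q and W — 2 of the 4.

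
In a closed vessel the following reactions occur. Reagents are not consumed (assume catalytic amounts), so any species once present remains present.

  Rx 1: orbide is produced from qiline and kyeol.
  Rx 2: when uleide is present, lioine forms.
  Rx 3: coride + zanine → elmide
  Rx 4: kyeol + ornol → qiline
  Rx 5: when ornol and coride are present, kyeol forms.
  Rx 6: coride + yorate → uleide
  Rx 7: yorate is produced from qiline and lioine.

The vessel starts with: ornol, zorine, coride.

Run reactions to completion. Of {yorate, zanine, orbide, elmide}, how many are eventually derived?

ornol and coride present → kyeol forms (Rx 5).
kyeol and ornol present → qiline forms (Rx 4).
qiline and kyeol present → orbide forms (Rx 1).
yorate would need qiline and lioine (Rx 7), but lioine never forms.
No rule produces zanine, and it is not given.
orbide: reached.
elmide would need coride and zanine (Rx 3), but zanine never forms.
Reached: orbide — 1 of the 4.

1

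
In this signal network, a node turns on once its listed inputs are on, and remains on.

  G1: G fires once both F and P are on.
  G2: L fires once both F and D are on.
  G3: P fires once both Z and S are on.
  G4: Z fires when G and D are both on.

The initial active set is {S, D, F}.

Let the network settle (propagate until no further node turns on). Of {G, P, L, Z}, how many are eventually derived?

1

F and D are on, so L fires (G2).
G would need F and P (G1), but P never turns on.
P would need Z and S (G3), but Z never turns on.
L: reached.
Z would need G and D (G4), but G never turns on.
Reached: L — 1 of the 4.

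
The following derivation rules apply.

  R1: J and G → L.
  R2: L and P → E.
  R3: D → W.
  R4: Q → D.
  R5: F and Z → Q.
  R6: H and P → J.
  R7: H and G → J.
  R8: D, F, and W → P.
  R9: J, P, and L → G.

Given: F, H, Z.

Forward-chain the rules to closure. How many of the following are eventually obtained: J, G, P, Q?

3

From F and Z, R5 gives Q.
Q holds, so D follows (R4).
From D, R3 gives W.
D, F, and W hold, so P follows (R8).
From H and P, R6 gives J.
J: reached.
G would need J, P, and L (R9), but L is never established.
P: reached.
Q: reached.
Reached: J, P, and Q — 3 of the 4.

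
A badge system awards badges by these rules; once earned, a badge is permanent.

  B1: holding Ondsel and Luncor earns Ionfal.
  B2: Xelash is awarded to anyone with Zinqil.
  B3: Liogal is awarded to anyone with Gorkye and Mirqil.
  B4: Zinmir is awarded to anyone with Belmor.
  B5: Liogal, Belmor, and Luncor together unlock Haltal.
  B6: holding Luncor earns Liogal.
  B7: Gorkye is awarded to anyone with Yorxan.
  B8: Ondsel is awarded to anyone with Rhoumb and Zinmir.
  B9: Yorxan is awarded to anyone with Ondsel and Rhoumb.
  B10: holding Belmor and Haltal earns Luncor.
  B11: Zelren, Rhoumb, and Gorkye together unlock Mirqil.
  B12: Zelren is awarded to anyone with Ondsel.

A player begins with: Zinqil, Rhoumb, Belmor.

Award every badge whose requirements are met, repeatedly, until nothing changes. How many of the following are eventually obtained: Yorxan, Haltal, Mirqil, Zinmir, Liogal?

With Belmor, Zinmir is earned (B4).
With Rhoumb and Zinmir, Ondsel is earned (B8).
With Ondsel and Rhoumb, Yorxan is earned (B9).
With Ondsel, Zelren is earned (B12).
With Yorxan, Gorkye is earned (B7).
With Zelren, Rhoumb, and Gorkye, Mirqil is earned (B11).
With Gorkye and Mirqil, Liogal is earned (B3).
Yorxan: reached.
Haltal would need Liogal, Belmor, and Luncor (B5), but Luncor is never earned.
Mirqil: reached.
Zinmir: reached.
Liogal: reached.
Reached: Yorxan, Mirqil, Zinmir, and Liogal — 4 of the 5.

4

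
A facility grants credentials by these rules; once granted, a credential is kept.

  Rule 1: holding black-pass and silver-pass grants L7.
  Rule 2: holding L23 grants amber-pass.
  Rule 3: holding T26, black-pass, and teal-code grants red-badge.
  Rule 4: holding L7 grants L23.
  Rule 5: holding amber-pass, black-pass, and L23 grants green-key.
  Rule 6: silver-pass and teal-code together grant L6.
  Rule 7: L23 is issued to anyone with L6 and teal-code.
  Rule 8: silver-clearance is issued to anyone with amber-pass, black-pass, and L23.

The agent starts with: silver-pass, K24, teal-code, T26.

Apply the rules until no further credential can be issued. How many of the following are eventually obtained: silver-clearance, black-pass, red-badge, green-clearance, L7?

0

silver-clearance would need amber-pass, black-pass, and L23 (Rule 8), but black-pass is never granted.
No rule produces black-pass, and it is not given.
red-badge would need T26, black-pass, and teal-code (Rule 3), but black-pass is never granted.
No rule produces green-clearance, and it is not given.
L7 would need black-pass and silver-pass (Rule 1), but black-pass is never granted.
None of the 5 are reached.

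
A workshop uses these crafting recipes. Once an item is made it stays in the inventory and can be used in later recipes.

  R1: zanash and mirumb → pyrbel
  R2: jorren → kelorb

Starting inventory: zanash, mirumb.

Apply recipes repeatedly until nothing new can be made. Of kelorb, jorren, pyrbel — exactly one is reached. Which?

pyrbel

Using R1, zanash and mirumb make pyrbel.
kelorb would need jorren (R2), but jorren is never obtained. No rule produces jorren, and it is not given.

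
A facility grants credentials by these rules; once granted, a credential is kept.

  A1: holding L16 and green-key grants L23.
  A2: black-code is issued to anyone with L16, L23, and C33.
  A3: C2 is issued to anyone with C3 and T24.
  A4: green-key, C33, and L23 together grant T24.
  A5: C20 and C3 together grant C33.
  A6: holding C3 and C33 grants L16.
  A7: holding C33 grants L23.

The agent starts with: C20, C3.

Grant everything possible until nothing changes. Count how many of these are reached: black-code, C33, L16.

Holding C20 and C3 grants C33 (A5).
Holding C3 and C33 grants L16 (A6).
Holding C33 grants L23 (A7).
Holding L16, L23, and C33 grants black-code (A2).
black-code: reached.
C33: reached.
L16: reached.
All 3 are reached.

3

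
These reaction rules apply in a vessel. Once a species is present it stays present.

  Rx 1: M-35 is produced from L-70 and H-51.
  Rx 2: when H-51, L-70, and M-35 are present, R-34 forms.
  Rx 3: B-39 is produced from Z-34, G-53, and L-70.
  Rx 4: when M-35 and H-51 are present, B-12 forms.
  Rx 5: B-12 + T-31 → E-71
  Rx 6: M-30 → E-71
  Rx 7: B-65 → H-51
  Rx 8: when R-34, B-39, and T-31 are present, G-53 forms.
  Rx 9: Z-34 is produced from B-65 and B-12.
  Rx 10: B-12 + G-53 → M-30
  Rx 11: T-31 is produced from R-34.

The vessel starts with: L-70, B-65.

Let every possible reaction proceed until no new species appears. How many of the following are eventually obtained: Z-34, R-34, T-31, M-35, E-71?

B-65 present → H-51 forms (Rx 7).
L-70 and H-51 present → M-35 forms (Rx 1).
H-51, L-70, and M-35 present → R-34 forms (Rx 2).
M-35 and H-51 present → B-12 forms (Rx 4).
B-65 and B-12 present → Z-34 forms (Rx 9).
R-34 present → T-31 forms (Rx 11).
B-12 and T-31 present → E-71 forms (Rx 5).
Z-34: reached.
R-34: reached.
T-31: reached.
M-35: reached.
E-71: reached.
All 5 are reached.

5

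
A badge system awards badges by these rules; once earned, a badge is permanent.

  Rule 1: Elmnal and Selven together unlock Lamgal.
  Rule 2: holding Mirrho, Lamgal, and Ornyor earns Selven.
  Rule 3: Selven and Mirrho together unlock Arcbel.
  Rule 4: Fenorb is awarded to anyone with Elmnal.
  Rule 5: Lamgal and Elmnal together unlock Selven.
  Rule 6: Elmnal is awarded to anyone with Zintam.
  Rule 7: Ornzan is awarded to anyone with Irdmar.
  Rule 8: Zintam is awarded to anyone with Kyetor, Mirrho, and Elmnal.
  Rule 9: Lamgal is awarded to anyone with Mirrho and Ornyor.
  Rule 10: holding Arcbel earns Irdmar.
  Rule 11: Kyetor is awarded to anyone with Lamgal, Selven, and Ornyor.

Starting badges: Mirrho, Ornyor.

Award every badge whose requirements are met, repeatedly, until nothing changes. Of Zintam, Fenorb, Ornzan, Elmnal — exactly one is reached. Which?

Ornzan

With Mirrho and Ornyor, Lamgal is earned (Rule 9).
With Mirrho, Lamgal, and Ornyor, Selven is earned (Rule 2).
With Selven and Mirrho, Arcbel is earned (Rule 3).
With Arcbel, Irdmar is earned (Rule 10).
With Irdmar, Ornzan is earned (Rule 7).
Zintam would need Kyetor, Mirrho, and Elmnal (Rule 8), but Elmnal is never earned. Elmnal would need Zintam (Rule 6), but Zintam is never earned. Fenorb would need Elmnal (Rule 4), but Elmnal is never earned.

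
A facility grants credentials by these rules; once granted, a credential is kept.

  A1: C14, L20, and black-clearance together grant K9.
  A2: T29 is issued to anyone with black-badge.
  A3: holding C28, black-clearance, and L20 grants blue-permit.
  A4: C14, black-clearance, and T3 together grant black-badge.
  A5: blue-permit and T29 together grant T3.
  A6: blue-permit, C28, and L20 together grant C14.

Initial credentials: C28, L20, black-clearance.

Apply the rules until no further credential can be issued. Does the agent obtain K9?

Holding C28, black-clearance, and L20 grants blue-permit (A3).
Holding blue-permit, C28, and L20 grants C14 (A6).
Holding C14, L20, and black-clearance grants K9 (A1).

Yes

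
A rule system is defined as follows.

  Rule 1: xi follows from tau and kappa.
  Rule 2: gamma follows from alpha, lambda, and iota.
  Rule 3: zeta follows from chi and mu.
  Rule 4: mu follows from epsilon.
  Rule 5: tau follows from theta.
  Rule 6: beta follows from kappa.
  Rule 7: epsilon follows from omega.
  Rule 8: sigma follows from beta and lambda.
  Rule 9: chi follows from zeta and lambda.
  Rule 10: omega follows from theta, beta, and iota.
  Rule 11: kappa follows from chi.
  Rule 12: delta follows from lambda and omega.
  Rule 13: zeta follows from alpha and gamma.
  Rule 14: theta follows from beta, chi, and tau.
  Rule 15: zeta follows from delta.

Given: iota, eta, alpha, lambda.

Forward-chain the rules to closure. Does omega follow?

omega would need theta, beta, and iota (Rule 10), but theta is never established.

No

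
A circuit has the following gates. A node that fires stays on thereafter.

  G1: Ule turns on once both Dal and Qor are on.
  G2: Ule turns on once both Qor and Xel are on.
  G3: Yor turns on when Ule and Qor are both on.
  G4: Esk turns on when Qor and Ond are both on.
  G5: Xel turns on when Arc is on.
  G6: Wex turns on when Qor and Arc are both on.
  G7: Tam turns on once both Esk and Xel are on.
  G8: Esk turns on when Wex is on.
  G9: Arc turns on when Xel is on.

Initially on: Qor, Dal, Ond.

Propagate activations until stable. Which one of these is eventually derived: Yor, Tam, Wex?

Yor

G1: Dal and Qor on → Ule on.
G3: Ule and Qor on → Yor on.
Wex would need Qor and Arc (G6), but Arc never turns on. Tam would need Esk and Xel (G7), but Xel never turns on.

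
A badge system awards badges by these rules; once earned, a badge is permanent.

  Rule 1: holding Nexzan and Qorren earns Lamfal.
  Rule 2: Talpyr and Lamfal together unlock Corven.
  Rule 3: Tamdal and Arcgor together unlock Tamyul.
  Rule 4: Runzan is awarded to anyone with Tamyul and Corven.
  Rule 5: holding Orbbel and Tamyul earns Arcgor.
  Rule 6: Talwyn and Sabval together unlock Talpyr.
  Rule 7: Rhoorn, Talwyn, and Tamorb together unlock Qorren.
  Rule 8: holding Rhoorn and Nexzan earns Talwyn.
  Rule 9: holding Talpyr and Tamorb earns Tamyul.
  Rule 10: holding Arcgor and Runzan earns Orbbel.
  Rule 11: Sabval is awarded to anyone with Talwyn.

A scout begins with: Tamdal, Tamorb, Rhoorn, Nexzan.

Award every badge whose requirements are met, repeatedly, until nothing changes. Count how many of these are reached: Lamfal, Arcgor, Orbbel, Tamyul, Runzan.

3

With Rhoorn and Nexzan, Talwyn is earned (Rule 8).
With Rhoorn, Talwyn, and Tamorb, Qorren is earned (Rule 7).
With Talwyn, Sabval is earned (Rule 11).
With Nexzan and Qorren, Lamfal is earned (Rule 1).
With Talwyn and Sabval, Talpyr is earned (Rule 6).
With Talpyr and Lamfal, Corven is earned (Rule 2).
With Talpyr and Tamorb, Tamyul is earned (Rule 9).
With Tamyul and Corven, Runzan is earned (Rule 4).
Lamfal: reached.
Arcgor would need Orbbel and Tamyul (Rule 5), but Orbbel is never earned.
Orbbel would need Arcgor and Runzan (Rule 10), but Arcgor is never earned.
Tamyul: reached.
Runzan: reached.
Reached: Lamfal, Tamyul, and Runzan — 3 of the 5.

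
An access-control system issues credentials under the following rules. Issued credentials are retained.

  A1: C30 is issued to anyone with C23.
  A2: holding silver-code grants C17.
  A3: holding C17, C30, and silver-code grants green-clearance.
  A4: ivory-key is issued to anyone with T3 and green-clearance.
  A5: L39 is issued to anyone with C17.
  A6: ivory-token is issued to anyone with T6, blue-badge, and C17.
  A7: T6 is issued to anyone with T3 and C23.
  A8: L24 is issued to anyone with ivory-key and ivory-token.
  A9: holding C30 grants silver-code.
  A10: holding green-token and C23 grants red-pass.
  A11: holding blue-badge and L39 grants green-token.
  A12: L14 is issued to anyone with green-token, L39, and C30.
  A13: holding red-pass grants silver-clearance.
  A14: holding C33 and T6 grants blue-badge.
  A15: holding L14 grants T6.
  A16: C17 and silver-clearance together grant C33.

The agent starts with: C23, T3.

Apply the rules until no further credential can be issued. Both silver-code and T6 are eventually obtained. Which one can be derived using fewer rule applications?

T6: Holding T3 and C23 grants T6 (A7). [1 rule application]
silver-code: Holding C23 grants C30 (A1). Holding C30 grants silver-code (A9). [2 rule applications]
T6 needs fewer.

T6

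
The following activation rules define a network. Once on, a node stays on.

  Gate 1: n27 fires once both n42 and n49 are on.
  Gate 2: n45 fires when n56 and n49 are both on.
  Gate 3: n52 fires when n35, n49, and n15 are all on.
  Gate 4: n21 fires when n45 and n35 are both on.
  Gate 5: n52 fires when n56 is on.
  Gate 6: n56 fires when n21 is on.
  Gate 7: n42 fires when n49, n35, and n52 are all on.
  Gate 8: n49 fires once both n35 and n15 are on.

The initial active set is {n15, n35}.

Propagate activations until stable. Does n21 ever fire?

n21 would need n45 and n35 (Gate 4), but n45 never turns on.

No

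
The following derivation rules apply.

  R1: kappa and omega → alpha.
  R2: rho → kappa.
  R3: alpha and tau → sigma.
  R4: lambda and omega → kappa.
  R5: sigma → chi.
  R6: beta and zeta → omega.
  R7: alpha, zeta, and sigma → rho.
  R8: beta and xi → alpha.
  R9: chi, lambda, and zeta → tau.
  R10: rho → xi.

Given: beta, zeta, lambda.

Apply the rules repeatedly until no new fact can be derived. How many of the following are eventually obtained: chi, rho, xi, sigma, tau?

chi would need sigma (R5), but sigma is never established.
rho would need alpha, zeta, and sigma (R7), but sigma is never established.
xi would need rho (R10), but rho is never established.
sigma would need alpha and tau (R3), but tau is never established.
tau would need chi, lambda, and zeta (R9), but chi is never established.
None of the 5 are reached.

0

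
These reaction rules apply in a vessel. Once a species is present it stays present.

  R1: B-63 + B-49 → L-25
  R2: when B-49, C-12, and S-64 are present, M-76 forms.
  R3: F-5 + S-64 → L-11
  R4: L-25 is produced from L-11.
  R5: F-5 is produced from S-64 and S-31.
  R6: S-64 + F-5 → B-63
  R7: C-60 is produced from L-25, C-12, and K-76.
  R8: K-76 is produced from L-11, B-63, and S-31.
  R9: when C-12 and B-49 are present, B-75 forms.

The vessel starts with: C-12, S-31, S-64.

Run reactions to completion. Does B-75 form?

No

B-75 would need C-12 and B-49 (R9), but B-49 never forms.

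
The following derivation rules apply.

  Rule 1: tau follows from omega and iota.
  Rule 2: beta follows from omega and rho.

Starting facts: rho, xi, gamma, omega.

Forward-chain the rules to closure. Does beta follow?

Yes

From omega and rho, Rule 2 gives beta.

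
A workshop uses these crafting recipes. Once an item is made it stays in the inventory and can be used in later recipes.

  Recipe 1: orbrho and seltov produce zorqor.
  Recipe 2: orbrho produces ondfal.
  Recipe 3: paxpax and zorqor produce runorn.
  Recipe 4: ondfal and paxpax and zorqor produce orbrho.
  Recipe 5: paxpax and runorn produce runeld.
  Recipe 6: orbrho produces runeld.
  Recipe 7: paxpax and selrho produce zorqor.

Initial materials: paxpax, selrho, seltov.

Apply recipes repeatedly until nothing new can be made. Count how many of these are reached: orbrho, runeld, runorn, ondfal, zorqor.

3

paxpax and selrho → zorqor (Recipe 7).
paxpax and zorqor → runorn (Recipe 3).
Using Recipe 5, paxpax and runorn make runeld.
orbrho would need ondfal, paxpax, and zorqor (Recipe 4), but ondfal is never obtained.
runeld: reached.
runorn: reached.
ondfal would need orbrho (Recipe 2), but orbrho is never obtained.
zorqor: reached.
Reached: runeld, runorn, and zorqor — 3 of the 5.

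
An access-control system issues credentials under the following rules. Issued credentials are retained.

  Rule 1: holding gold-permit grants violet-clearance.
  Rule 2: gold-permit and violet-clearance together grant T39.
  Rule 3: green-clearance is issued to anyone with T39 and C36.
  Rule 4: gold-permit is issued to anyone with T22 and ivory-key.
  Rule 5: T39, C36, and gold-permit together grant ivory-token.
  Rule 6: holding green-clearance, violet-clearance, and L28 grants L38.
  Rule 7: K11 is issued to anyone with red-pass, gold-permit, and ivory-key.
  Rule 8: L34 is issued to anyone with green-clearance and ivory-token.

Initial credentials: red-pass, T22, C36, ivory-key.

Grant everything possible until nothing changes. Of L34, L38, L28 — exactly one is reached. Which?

Holding T22 and ivory-key grants gold-permit (Rule 4).
Holding gold-permit grants violet-clearance (Rule 1).
Holding gold-permit and violet-clearance grants T39 (Rule 2).
Holding T39, C36, and gold-permit grants ivory-token (Rule 5).
Holding T39 and C36 grants green-clearance (Rule 3).
Holding green-clearance and ivory-token grants L34 (Rule 8).
No rule produces L28, and it is not given. L38 would need green-clearance, violet-clearance, and L28 (Rule 6), but L28 is never granted.

L34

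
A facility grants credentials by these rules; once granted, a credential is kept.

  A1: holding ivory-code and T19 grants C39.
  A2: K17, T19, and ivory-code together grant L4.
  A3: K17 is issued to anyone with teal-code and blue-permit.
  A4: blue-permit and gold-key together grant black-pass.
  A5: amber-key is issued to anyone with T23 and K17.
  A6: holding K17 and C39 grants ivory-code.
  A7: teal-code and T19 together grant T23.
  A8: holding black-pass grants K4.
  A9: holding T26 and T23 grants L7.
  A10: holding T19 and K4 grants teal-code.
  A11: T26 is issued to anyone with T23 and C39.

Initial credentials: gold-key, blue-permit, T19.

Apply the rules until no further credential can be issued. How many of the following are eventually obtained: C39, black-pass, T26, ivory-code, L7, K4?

Holding blue-permit and gold-key grants black-pass (A4).
Holding black-pass grants K4 (A8).
C39 would need ivory-code and T19 (A1), but ivory-code is never granted.
black-pass: reached.
T26 would need T23 and C39 (A11), but C39 is never granted.
ivory-code would need K17 and C39 (A6), but C39 is never granted.
L7 would need T26 and T23 (A9), but T26 is never granted.
K4: reached.
Reached: black-pass and K4 — 2 of the 6.

2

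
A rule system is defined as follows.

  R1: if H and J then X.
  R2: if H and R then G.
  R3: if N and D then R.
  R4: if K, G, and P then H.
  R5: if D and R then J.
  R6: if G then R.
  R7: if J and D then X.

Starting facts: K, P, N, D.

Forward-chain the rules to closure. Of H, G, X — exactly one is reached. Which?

X

N and D hold, so R follows (R3).
From D and R, R5 gives J.
J and D hold, so X follows (R7).
G would need H and R (R2), but H is never established. H would need K, G, and P (R4), but G is never established.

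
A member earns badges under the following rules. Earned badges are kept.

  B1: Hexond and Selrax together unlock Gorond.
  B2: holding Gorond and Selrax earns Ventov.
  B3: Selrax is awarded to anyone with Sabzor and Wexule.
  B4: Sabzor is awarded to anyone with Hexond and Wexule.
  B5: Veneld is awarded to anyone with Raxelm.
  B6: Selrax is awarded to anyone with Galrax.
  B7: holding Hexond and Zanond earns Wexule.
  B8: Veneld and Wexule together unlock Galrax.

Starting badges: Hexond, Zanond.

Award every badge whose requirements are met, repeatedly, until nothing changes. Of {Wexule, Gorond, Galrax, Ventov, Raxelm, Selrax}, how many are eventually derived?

4

With Hexond and Zanond, Wexule is earned (B7).
With Hexond and Wexule, Sabzor is earned (B4).
With Sabzor and Wexule, Selrax is earned (B3).
With Hexond and Selrax, Gorond is earned (B1).
With Gorond and Selrax, Ventov is earned (B2).
Wexule: reached.
Gorond: reached.
Galrax would need Veneld and Wexule (B8), but Veneld is never earned.
Ventov: reached.
No rule produces Raxelm, and it is not given.
Selrax: reached.
Reached: Wexule, Gorond, Ventov, and Selrax — 4 of the 6.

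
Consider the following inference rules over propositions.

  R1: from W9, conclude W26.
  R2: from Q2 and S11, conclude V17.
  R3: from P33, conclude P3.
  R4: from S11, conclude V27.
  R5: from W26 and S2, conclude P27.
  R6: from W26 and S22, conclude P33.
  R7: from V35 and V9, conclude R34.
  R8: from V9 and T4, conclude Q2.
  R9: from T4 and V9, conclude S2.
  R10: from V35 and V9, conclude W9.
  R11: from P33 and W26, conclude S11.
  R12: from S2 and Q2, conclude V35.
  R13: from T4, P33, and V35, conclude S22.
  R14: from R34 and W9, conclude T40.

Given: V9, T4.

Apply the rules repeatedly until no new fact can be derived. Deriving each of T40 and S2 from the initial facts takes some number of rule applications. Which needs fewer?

S2: From T4 and V9, R9 gives S2. [1 rule application]
T40: V9 and T4 hold, so Q2 follows (R8). T4 and V9 hold, so S2 follows (R9). S2 and Q2 hold, so V35 follows (R12). V35 and V9 hold, so R34 follows (R7). From V35 and V9, R10 gives W9. R34 and W9 hold, so T40 follows (R14). [6 rule applications]
S2 needs fewer.

S2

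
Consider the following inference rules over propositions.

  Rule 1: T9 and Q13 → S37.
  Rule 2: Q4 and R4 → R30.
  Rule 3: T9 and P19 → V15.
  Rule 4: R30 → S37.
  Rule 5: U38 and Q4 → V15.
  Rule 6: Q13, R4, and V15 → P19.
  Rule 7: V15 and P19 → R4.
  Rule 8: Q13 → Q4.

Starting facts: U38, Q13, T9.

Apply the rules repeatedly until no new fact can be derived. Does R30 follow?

No

R30 would need Q4 and R4 (Rule 2), but R4 is never established.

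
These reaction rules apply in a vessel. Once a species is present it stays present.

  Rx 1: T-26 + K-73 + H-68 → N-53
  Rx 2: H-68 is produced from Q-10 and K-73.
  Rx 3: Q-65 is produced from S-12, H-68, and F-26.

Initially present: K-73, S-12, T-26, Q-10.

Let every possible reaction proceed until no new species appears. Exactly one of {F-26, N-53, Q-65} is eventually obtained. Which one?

N-53

Q-10 and K-73 present → H-68 forms (Rx 2).
T-26, K-73, and H-68 present → N-53 forms (Rx 1).
No rule produces F-26, and it is not given. Q-65 would need S-12, H-68, and F-26 (Rx 3), but F-26 never forms.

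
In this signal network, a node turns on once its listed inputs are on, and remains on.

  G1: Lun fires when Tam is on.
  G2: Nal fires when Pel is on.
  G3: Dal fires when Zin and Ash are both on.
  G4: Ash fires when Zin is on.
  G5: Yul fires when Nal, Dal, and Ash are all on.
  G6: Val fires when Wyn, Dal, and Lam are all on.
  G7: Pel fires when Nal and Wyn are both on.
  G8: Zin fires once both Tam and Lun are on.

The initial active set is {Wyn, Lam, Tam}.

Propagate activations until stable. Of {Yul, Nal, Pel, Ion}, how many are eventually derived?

0

Yul would need Nal, Dal, and Ash (G5), but Nal never turns on.
Nal would need Pel (G2), but Pel never turns on.
Pel would need Nal and Wyn (G7), but Nal never turns on.
No rule produces Ion, and it is not given.
None of the 4 are reached.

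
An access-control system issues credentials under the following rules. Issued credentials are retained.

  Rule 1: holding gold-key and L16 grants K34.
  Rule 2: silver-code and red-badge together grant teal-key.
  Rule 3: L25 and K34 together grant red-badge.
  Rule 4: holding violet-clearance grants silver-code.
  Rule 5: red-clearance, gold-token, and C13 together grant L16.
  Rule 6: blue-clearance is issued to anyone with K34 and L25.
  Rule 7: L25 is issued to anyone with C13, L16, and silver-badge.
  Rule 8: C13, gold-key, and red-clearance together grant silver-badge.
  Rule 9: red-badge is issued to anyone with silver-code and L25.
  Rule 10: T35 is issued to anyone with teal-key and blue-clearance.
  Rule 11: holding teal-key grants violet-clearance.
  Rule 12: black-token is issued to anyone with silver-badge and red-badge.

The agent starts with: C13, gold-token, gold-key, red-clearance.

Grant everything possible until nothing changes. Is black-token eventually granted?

Holding C13, gold-key, and red-clearance grants silver-badge (Rule 8).
Holding red-clearance, gold-token, and C13 grants L16 (Rule 5).
Holding gold-key and L16 grants K34 (Rule 1).
Holding C13, L16, and silver-badge grants L25 (Rule 7).
Holding L25 and K34 grants red-badge (Rule 3).
Holding silver-badge and red-badge grants black-token (Rule 12).

Yes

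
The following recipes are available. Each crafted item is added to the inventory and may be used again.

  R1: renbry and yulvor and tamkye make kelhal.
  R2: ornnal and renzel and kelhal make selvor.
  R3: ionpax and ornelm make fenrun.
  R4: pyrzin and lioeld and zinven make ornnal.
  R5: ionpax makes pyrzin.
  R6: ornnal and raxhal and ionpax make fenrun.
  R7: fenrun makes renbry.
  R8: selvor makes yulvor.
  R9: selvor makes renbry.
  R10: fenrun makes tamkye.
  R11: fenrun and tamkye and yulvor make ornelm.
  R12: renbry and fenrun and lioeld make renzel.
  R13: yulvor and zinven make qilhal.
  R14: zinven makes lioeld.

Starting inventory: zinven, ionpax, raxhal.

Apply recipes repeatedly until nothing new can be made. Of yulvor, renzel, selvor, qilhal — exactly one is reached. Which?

renzel

zinven → lioeld (R14).
ionpax → pyrzin (R5).
pyrzin and lioeld and zinven → ornnal (R4).
Using R6, ornnal, raxhal, and ionpax make fenrun.
fenrun → renbry (R7).
Using R12, renbry, fenrun, and lioeld make renzel.
qilhal would need yulvor and zinven (R13), but yulvor is never obtained. yulvor would need selvor (R8), but selvor is never obtained. selvor would need ornnal, renzel, and kelhal (R2), but kelhal is never obtained.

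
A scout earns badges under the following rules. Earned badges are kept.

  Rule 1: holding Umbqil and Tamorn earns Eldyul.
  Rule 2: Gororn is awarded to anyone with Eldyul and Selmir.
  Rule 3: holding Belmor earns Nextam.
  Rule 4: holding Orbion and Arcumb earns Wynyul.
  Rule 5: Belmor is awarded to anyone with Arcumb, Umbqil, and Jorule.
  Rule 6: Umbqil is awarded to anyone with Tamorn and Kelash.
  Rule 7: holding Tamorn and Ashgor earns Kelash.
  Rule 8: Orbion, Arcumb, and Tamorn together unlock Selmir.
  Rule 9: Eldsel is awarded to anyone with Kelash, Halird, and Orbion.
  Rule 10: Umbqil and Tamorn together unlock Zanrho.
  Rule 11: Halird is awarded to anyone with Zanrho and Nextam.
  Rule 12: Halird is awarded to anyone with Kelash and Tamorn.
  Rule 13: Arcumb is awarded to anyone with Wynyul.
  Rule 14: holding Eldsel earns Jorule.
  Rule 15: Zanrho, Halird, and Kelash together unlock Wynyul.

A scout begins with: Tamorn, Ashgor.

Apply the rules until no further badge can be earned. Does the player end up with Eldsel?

No

Eldsel would need Kelash, Halird, and Orbion (Rule 9), but Orbion is never earned.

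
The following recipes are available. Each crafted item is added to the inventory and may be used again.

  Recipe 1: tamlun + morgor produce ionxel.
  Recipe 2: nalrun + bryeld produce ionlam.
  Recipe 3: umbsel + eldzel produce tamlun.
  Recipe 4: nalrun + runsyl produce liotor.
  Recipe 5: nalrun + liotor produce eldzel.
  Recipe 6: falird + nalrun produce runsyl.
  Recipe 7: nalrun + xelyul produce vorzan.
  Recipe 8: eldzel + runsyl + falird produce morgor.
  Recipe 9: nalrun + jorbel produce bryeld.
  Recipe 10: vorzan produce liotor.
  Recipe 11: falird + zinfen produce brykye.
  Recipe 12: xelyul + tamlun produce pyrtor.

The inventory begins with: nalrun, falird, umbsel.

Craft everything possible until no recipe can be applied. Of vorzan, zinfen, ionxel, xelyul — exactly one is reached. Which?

falird + nalrun → runsyl (Recipe 6).
Using Recipe 4, nalrun and runsyl make liotor.
nalrun + liotor → eldzel (Recipe 5).
eldzel + runsyl + falird → morgor (Recipe 8).
Using Recipe 3, umbsel and eldzel make tamlun.
Using Recipe 1, tamlun and morgor make ionxel.
No rule produces zinfen, and it is not given. No rule produces xelyul, and it is not given. vorzan would need nalrun and xelyul (Recipe 7), but xelyul is never obtained.

ionxel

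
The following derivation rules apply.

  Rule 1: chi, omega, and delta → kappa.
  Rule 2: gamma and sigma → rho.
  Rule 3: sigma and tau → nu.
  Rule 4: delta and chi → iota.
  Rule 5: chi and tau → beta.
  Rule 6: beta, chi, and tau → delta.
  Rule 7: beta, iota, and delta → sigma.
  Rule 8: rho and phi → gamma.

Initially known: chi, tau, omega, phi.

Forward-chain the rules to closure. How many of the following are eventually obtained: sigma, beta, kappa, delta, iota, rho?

chi and tau hold, so beta follows (Rule 5).
From beta, chi, and tau, Rule 6 gives delta.
delta and chi hold, so iota follows (Rule 4).
From chi, omega, and delta, Rule 1 gives kappa.
From beta, iota, and delta, Rule 7 gives sigma.
sigma: reached.
beta: reached.
kappa: reached.
delta: reached.
iota: reached.
rho would need gamma and sigma (Rule 2), but gamma is never established.
Reached: sigma, beta, kappa, delta, and iota — 5 of the 6.

5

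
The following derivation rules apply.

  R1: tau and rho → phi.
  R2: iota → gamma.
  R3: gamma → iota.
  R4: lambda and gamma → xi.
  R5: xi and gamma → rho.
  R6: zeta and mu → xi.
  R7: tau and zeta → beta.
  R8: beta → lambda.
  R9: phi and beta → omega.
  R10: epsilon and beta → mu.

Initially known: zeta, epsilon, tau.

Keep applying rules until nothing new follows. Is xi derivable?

From tau and zeta, R7 gives beta.
From epsilon and beta, R10 gives mu.
zeta and mu hold, so xi follows (R6).

Yes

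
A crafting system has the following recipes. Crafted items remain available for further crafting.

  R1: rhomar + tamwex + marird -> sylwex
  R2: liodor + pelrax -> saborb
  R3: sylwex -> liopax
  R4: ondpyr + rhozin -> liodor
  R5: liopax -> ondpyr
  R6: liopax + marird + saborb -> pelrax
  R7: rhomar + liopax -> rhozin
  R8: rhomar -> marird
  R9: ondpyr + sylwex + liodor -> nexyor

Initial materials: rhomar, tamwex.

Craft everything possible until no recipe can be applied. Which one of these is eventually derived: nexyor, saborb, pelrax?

nexyor

rhomar -> marird (R8).
Using R1, rhomar, tamwex, and marird make sylwex.
sylwex -> liopax (R3).
liopax -> ondpyr (R5).
rhomar + liopax -> rhozin (R7).
Using R4, ondpyr and rhozin make liodor.
ondpyr + sylwex + liodor -> nexyor (R9).
pelrax would need liopax, marird, and saborb (R6), but saborb is never obtained. saborb would need liodor and pelrax (R2), but pelrax is never obtained.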